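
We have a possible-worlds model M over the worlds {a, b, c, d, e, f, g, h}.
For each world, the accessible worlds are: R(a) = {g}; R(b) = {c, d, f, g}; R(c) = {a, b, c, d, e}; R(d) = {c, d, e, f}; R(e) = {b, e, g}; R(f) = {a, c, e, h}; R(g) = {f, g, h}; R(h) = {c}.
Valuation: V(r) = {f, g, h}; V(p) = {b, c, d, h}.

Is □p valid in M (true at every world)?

Let φ = □p. Evaluate φ at each world:
  a (successors {g}): φ is false.
  b (successors {c, d, f, g}): φ is false.
  c (successors {a, b, c, d, e}): φ is false.
  d (successors {c, d, e, f}): φ is false.
  e (successors {b, e, g}): φ is false.
  f (successors {a, c, e, h}): φ is false.
  g (successors {f, g, h}): φ is false.
  h (successors {c}): φ is true.
Detail at a (counterexample):
  At a: □p requires p at every successor {g}.
    p fails at g, so □p is false at a.

No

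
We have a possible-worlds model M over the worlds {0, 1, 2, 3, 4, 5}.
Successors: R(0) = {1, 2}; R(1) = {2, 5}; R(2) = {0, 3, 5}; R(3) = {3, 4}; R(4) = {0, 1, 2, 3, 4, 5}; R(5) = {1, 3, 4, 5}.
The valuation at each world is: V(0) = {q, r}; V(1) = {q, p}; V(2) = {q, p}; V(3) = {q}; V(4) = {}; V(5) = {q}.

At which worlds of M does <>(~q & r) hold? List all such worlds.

Let φ = <>(~q & r). Evaluate φ at each world:
  0 (successors {1, 2}): φ is false.
  1 (successors {2, 5}): φ is false.
  2 (successors {0, 3, 5}): φ is false.
  3 (successors {3, 4}): φ is false.
  4 (successors {0, 1, 2, 3, 4, 5}): φ is false.
  5 (successors {1, 3, 4, 5}): φ is false.
For instance, at 3:
  At 3: <>(~q & r) requires ~q & r at some successor in {3, 4}.
    At 3: ~q & r is false.
    At 4: ~q & r is false.
  So <>(~q & r) is false at 3.
Satisfying worlds: none.

none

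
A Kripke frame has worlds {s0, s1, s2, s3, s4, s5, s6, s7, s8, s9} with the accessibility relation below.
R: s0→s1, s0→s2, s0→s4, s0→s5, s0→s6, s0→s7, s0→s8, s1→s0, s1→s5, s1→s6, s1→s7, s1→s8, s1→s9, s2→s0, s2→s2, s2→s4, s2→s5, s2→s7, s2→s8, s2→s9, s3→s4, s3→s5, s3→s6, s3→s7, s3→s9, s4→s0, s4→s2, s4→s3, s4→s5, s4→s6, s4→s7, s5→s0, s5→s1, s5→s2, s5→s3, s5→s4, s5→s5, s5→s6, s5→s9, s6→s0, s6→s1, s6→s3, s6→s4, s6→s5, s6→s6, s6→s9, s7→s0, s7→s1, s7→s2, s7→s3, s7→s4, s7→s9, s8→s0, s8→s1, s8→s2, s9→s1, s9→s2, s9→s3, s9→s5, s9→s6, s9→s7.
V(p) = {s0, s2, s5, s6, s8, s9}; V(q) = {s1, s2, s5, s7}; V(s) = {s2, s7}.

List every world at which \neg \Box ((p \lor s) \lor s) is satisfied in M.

Let φ = \neg \Box ((p \lor s) \lor s). Evaluate φ at each world:
  s0 (successors {s1, s2, s4, s5, s6, s7, s8}): φ is true.
  s1 (successors {s0, s5, s6, s7, s8, s9}): φ is false.
  s2 (successors {s0, s2, s4, s5, s7, s8, s9}): φ is true.
  s3 (successors {s4, s5, s6, s7, s9}): φ is true.
  s4 (successors {s0, s2, s3, s5, s6, s7}): φ is true.
  s5 (successors {s0, s1, s2, s3, s4, s5, s6, s9}): φ is true.
  s6 (successors {s0, s1, s3, s4, s5, s6, s9}): φ is true.
  s7 (successors {s0, s1, s2, s3, s4, s9}): φ is true.
  s8 (successors {s0, s1, s2}): φ is true.
  s9 (successors {s1, s2, s3, s5, s6, s7}): φ is true.
For instance, at s5:
  At s5: \Box ((p \lor s) \lor s) is false, so \neg \Box ((p \lor s) \lor s) is true.
    At s5: \Box ((p \lor s) \lor s) requires (p \lor s) \lor s at every successor {s0, s1, s2, s3, s4, s5, s6, s9}.
      (p \lor s) \lor s fails at s1, so \Box ((p \lor s) \lor s) is false at s5.
Satisfying worlds: {s0, s2, s3, s4, s5, s6, s7, s8, s9}

s0, s2, s3, s4, s5, s6, s7, s8, s9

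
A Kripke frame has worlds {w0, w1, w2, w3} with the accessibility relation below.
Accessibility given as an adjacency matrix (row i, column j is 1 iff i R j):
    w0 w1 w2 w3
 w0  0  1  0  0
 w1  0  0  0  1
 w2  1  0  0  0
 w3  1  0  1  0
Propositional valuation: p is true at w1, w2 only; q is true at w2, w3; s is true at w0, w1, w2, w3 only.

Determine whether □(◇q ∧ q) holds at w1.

At w1: □(◇q ∧ q) requires ◇q ∧ q at every successor {w3}.
    At w3: ◇q is true, q is true, so ◇q ∧ q is true.
      At w3: ◇q requires q at some successor in {w0, w2}.
        q holds at w2, so ◇q is true at w3.
So □(◇q ∧ q) is true at w1.

Yes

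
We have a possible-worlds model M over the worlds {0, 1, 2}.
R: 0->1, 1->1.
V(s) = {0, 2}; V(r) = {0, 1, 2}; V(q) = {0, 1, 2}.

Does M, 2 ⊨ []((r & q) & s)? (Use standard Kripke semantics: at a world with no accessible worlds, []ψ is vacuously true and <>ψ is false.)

At 2: no accessible worlds, so []((r & q) & s) holds vacuously.

Yes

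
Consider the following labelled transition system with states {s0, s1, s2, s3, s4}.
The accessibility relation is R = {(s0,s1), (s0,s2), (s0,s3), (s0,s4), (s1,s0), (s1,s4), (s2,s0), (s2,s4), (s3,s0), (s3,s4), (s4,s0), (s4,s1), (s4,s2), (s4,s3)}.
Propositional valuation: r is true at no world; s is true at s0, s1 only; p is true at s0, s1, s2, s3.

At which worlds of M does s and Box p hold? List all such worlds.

none

Let φ = s and Box p. Evaluate φ at each world:
  s0 (successors {s1, s2, s3, s4}): φ is false.
  s1 (successors {s0, s4}): φ is false.
  s2 (successors {s0, s4}): φ is false.
  s3 (successors {s0, s4}): φ is false.
  s4 (successors {s0, s1, s2, s3}): φ is false.
For instance, at s4:
  At s4: s is false, Box p is true, so s and Box p is false.
    At s4: Box p requires p at every successor {s0, s1, s2, s3}.
      At s0: p is true.
      At s1: p is true.
      At s2: p is true.
      At s3: p is true.
    So Box p is true at s4.
Satisfying worlds: none.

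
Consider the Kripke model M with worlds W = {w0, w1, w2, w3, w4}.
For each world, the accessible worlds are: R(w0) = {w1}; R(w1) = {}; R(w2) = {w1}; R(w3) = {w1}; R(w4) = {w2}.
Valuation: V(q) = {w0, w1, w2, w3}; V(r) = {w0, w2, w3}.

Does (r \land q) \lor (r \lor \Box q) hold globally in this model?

Yes

Let φ = (r \land q) \lor (r \lor \Box q). Evaluate φ at each world:
  w0 (successors {w1}): φ is true.
  w1 (successors ∅): φ is true.
  w2 (successors {w1}): φ is true.
  w3 (successors {w1}): φ is true.
  w4 (successors {w2}): φ is true.
For instance, at w2:
  At w2: r \land q is true, r \lor \Box q is true, so (r \land q) \lor (r \lor \Box q) is true.
    At w2: r is true, \Box q is true, so r \lor \Box q is true.
      At w2: \Box q requires q at every successor {w1}.
        At w1: q is true.
      So \Box q is true at w2.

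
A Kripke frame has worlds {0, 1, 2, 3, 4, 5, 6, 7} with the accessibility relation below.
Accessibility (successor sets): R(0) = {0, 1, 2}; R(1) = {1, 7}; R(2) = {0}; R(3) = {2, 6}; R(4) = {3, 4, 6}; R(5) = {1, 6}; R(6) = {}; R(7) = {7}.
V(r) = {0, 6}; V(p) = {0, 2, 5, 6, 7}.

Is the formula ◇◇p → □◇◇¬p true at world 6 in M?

At 6: ◇◇p is false, □◇◇¬p is true, so ◇◇p → □◇◇¬p is true.
  At 6: no accessible worlds, so ◇◇p is false.
  At 6: no accessible worlds, so □◇◇¬p holds vacuously.

Yes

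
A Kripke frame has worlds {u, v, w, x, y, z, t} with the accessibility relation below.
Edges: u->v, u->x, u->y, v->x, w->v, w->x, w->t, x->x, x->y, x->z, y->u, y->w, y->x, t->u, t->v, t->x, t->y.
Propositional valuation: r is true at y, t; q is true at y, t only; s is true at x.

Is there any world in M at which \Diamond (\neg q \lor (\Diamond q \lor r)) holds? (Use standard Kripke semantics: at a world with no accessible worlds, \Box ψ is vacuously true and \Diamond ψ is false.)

Yes

Recall that \Diamond ψ holds at a world iff ψ holds at some accessible world.
Let φ = \Diamond (\neg q \lor (\Diamond q \lor r)). Evaluate φ at each world:
  u (successors {v, x, y}): φ is true.
  v (successors {x}): φ is true.
  w (successors {v, x, t}): φ is true.
  x (successors {x, y, z}): φ is true.
  y (successors {u, w, x}): φ is true.
  z (successors ∅): φ is false.
  t (successors {u, v, x, y}): φ is true.
Detail at u (witness):
  At u: \Diamond (\neg q \lor (\Diamond q \lor r)) requires \neg q \lor (\Diamond q \lor r) at some successor in {v, x, y}.
    \neg q \lor (\Diamond q \lor r) holds at v, so \Diamond (\neg q \lor (\Diamond q \lor r)) is true at u.
      At v: \neg q is true, \Diamond q \lor r is false, so \neg q \lor (\Diamond q \lor r) is true.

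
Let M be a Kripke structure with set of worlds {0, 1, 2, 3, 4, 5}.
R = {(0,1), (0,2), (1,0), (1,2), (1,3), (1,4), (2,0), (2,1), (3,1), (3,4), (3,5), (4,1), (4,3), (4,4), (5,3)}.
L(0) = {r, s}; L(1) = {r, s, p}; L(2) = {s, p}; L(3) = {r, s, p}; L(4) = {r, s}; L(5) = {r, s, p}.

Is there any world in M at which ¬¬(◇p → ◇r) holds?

Yes

Let φ = ¬¬(◇p → ◇r). Evaluate φ at each world:
  0 (successors {1, 2}): φ is true.
  1 (successors {0, 2, 3, 4}): φ is true.
  2 (successors {0, 1}): φ is true.
  3 (successors {1, 4, 5}): φ is true.
  4 (successors {1, 3, 4}): φ is true.
  5 (successors {3}): φ is true.
Detail at 0 (witness):
  At 0: ¬(◇p → ◇r) is false, so ¬¬(◇p → ◇r) is true.
    At 0: ◇p → ◇r is true, so ¬(◇p → ◇r) is false.
      At 0: ◇p is true, ◇r is true, so ◇p → ◇r is true.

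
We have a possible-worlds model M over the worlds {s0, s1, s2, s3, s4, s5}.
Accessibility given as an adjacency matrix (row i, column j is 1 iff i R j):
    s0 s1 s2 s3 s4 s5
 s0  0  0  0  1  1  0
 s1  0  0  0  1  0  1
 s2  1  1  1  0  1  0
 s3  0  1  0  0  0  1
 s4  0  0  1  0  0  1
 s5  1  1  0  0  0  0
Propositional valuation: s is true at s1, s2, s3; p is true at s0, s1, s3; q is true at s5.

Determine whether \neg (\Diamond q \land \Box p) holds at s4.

At s4: \Diamond q \land \Box p is false, so \neg (\Diamond q \land \Box p) is true.
  At s4: \Diamond q is true, \Box p is false, so \Diamond q \land \Box p is false.
    At s4: \Diamond q requires q at some successor in {s2, s5}.
      q holds at s5, so \Diamond q is true at s4.
    At s4: \Box p requires p at every successor {s2, s5}.
      p fails at s2, so \Box p is false at s4.

Yes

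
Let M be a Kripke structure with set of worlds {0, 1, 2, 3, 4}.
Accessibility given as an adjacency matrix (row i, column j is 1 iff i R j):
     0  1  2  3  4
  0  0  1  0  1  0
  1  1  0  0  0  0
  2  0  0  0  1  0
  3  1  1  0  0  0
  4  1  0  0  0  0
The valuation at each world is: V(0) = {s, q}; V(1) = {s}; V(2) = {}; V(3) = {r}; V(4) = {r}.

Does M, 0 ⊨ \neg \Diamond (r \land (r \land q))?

Yes

At 0: \Diamond (r \land (r \land q)) is false, so \neg \Diamond (r \land (r \land q)) is true.
  At 0: \Diamond (r \land (r \land q)) requires r \land (r \land q) at some successor in {1, 3}.
    At 1: r \land (r \land q) is false.
    At 3: r \land (r \land q) is false.
  So \Diamond (r \land (r \land q)) is false at 0.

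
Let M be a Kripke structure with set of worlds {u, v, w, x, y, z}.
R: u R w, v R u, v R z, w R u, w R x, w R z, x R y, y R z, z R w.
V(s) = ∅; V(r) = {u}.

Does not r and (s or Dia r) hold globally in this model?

Recall that Dia ψ holds at a world iff ψ holds at some accessible world.
Let φ = not r and (s or Dia r). Evaluate φ at each world:
  u (successors {w}): φ is false.
  v (successors {u, z}): φ is true.
  w (successors {u, x, z}): φ is true.
  x (successors {y}): φ is false.
  y (successors {z}): φ is false.
  z (successors {w}): φ is false.
Detail at u (counterexample):
  At u: not r is false, s or Dia r is false, so not r and (s or Dia r) is false.
    At u: s is false, Dia r is false, so s or Dia r is false.
      At u: Dia r requires r at some successor in {w}.
        At w: r is false.
      So Dia r is false at u.

No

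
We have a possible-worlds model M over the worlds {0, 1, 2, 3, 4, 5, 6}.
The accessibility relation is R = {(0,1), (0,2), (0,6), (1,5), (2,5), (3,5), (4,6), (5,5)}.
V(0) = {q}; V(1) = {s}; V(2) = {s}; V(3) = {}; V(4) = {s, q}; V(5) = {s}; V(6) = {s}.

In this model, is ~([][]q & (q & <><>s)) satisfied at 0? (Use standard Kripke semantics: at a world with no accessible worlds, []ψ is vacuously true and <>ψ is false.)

Yes

Recall that []ψ holds at a world iff ψ holds at every accessible world, and <>ψ holds iff ψ holds at some accessible world.
At 0: [][]q & (q & <><>s) is false, so ~([][]q & (q & <><>s)) is true.
  At 0: [][]q is false, q & <><>s is true, so [][]q & (q & <><>s) is false.
    At 0: [][]q requires []q at every successor {1, 2, 6}.
      []q fails at 1, so [][]q is false at 0.
    At 0: q is true, <><>s is true, so q & <><>s is true.
      At 0: <><>s requires <>s at some successor in {1, 2, 6}.
        <>s holds at 1, so <><>s is true at 0.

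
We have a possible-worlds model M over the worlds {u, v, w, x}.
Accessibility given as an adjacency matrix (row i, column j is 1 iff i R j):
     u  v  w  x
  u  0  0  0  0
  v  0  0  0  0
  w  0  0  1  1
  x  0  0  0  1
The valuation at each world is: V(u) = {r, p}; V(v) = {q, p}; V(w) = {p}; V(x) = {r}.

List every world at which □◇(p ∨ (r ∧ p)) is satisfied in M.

Let φ = □◇(p ∨ (r ∧ p)). Evaluate φ at each world:
  u (successors ∅): φ is true.
  v (successors ∅): φ is true.
  w (successors {w, x}): φ is false.
  x (successors {x}): φ is false.
For instance, at w:
  At w: □◇(p ∨ (r ∧ p)) requires ◇(p ∨ (r ∧ p)) at every successor {w, x}.
    ◇(p ∨ (r ∧ p)) fails at x, so □◇(p ∨ (r ∧ p)) is false at w.
      At x: ◇(p ∨ (r ∧ p)) requires p ∨ (r ∧ p) at some successor in {x}.
        At x: p ∨ (r ∧ p) is false.
      So ◇(p ∨ (r ∧ p)) is false at x.
Satisfying worlds: {u, v}

u, v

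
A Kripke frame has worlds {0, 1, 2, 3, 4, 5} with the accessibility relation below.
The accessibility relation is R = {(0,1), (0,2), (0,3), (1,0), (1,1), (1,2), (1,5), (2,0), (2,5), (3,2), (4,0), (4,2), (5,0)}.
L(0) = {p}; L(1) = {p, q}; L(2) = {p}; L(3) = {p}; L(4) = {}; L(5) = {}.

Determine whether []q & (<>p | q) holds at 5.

At 5: []q is false, <>p | q is true, so []q & (<>p | q) is false.
  At 5: []q requires q at every successor {0}.
    q fails at 0, so []q is false at 5.
  At 5: <>p is true, q is false, so <>p | q is true.
    At 5: <>p requires p at some successor in {0}.
      p holds at 0, so <>p is true at 5.

No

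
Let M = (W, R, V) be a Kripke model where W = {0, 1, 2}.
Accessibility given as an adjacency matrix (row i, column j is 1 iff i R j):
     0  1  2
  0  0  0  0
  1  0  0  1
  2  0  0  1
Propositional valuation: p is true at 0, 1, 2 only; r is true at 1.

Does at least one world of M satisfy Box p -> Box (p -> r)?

Let φ = Box p -> Box (p -> r). Evaluate φ at each world:
  0 (successors ∅): φ is true.
  1 (successors {2}): φ is false.
  2 (successors {2}): φ is false.
Detail at 0 (witness):
  At 0: Box p is true, Box (p -> r) is true, so Box p -> Box (p -> r) is true.
    At 0: no accessible worlds, so Box p holds vacuously.
    At 0: no accessible worlds, so Box (p -> r) holds vacuously.

Yes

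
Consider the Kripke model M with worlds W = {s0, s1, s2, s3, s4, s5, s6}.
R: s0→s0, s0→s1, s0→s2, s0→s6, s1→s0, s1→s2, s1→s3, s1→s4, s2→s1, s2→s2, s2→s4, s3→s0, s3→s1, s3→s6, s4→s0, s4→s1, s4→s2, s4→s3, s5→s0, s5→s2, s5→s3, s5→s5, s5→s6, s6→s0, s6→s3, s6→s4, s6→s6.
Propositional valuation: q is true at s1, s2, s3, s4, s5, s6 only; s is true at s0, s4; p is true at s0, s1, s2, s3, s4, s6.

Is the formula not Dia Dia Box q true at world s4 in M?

Recall that Box ψ holds at a world iff ψ holds at every accessible world, and Dia ψ holds iff ψ holds at some accessible world.
At s4: Dia Dia Box q is true, so not Dia Dia Box q is false.
  At s4: Dia Dia Box q requires Dia Box q at some successor in {s0, s1, s2, s3}.
    Dia Box q holds at s0, so Dia Dia Box q is true at s4.
      At s0: Dia Box q requires Box q at some successor in {s0, s1, s2, s6}.
        Box q holds at s2, so Dia Box q is true at s0.

No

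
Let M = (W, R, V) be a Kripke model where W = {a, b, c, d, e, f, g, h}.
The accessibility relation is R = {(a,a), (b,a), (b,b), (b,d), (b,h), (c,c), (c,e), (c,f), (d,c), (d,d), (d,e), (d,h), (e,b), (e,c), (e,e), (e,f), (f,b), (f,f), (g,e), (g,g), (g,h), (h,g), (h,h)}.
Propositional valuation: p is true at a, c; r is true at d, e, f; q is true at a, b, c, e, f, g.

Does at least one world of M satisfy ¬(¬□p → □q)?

Yes

Let φ = ¬(¬□p → □q). Evaluate φ at each world:
  a (successors {a}): φ is false.
  b (successors {a, b, d, h}): φ is true.
  c (successors {c, e, f}): φ is false.
  d (successors {c, d, e, h}): φ is true.
  e (successors {b, c, e, f}): φ is false.
  f (successors {b, f}): φ is false.
  g (successors {e, g, h}): φ is true.
  h (successors {g, h}): φ is true.
Detail at b (witness):
  At b: ¬□p → □q is false, so ¬(¬□p → □q) is true.
    At b: ¬□p is true, □q is false, so ¬□p → □q is false.
      At b: □p is false, so ¬□p is true.
      At b: □q requires q at every successor {a, b, d, h}.
        q fails at d, so □q is false at b.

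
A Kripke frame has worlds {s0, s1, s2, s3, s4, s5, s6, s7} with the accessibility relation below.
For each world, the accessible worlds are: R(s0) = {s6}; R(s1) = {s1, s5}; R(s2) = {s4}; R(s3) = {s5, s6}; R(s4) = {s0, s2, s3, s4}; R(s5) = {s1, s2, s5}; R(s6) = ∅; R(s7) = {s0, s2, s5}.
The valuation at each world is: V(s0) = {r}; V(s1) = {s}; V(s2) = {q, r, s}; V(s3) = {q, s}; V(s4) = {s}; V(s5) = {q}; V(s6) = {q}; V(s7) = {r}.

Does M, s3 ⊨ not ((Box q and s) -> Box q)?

No

At s3: (Box q and s) -> Box q is true, so not ((Box q and s) -> Box q) is false.
  At s3: Box q and s is true, Box q is true, so (Box q and s) -> Box q is true.
    At s3: Box q is true, s is true, so Box q and s is true.
      At s3: Box q requires q at every successor {s5, s6}.
        At s5: q is true.
        At s6: q is true.
      So Box q is true at s3.
    At s3: Box q requires q at every successor {s5, s6}.
      At s5: q is true.
      At s6: q is true.
    So Box q is true at s3.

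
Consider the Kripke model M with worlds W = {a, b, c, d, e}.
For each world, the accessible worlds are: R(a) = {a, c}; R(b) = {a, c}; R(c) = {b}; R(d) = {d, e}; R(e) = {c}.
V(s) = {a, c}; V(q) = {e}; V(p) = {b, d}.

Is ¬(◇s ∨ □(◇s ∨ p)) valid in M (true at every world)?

No

Recall that □ψ holds at a world iff ψ holds at every accessible world, and ◇ψ holds iff ψ holds at some accessible world.
Let φ = ¬(◇s ∨ □(◇s ∨ p)). Evaluate φ at each world:
  a (successors {a, c}): φ is false.
  b (successors {a, c}): φ is false.
  c (successors {b}): φ is false.
  d (successors {d, e}): φ is false.
  e (successors {c}): φ is false.
Detail at a (counterexample):
  At a: ◇s ∨ □(◇s ∨ p) is true, so ¬(◇s ∨ □(◇s ∨ p)) is false.
    At a: ◇s is true, □(◇s ∨ p) is false, so ◇s ∨ □(◇s ∨ p) is true.
      At a: ◇s requires s at some successor in {a, c}.
        s holds at a, so ◇s is true at a.
      At a: □(◇s ∨ p) requires ◇s ∨ p at every successor {a, c}.
        ◇s ∨ p fails at c, so □(◇s ∨ p) is false at a.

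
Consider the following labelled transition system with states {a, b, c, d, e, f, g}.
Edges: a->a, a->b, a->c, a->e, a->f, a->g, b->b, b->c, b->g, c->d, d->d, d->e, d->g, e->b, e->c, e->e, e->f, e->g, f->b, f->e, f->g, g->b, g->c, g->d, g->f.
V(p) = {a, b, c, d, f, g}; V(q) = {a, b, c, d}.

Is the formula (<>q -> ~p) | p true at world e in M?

At e: <>q -> ~p is true, p is false, so (<>q -> ~p) | p is true.
  At e: <>q is true, ~p is true, so <>q -> ~p is true.
    At e: <>q requires q at some successor in {b, c, e, f, g}.
      q holds at b, so <>q is true at e.

Yes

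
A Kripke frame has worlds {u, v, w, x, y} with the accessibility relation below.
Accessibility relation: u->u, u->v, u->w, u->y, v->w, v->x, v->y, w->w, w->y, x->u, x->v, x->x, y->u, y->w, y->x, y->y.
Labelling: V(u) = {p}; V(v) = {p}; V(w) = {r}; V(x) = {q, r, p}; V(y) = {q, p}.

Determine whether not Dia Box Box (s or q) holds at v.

Yes

Recall that Box ψ holds at a world iff ψ holds at every accessible world, and Dia ψ holds iff ψ holds at some accessible world.
At v: Dia Box Box (s or q) is false, so not Dia Box Box (s or q) is true.
  At v: Dia Box Box (s or q) requires Box Box (s or q) at some successor in {w, x, y}.
    At w: Box Box (s or q) is false.
    At x: Box Box (s or q) is false.
    At y: Box Box (s or q) is false.
  So Dia Box Box (s or q) is false at v.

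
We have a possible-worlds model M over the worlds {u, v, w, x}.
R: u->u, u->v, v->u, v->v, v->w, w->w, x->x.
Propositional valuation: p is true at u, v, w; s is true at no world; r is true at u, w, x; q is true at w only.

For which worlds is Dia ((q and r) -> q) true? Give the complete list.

Recall that Dia ψ holds at a world iff ψ holds at some accessible world.
Let φ = Dia ((q and r) -> q). Evaluate φ at each world:
  u (successors {u, v}): φ is true.
  v (successors {u, v, w}): φ is true.
  w (successors {w}): φ is true.
  x (successors {x}): φ is true.
For instance, at u:
  At u: Dia ((q and r) -> q) requires (q and r) -> q at some successor in {u, v}.
    (q and r) -> q holds at u, so Dia ((q and r) -> q) is true at u.
Satisfying worlds: {u, v, w, x}

u, v, w, x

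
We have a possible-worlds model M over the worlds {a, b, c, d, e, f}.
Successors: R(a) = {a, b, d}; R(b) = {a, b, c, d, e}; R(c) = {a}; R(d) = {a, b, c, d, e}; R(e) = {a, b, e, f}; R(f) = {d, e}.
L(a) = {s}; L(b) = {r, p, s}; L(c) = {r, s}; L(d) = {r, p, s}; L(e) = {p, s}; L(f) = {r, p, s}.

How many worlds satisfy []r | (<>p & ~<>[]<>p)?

0

Recall that []ψ holds at a world iff ψ holds at every accessible world, and <>ψ holds iff ψ holds at some accessible world.
Let φ = []r | (<>p & ~<>[]<>p). Evaluate φ at each world:
  a (successors {a, b, d}): φ is false.
  b (successors {a, b, c, d, e}): φ is false.
  c (successors {a}): φ is false.
  d (successors {a, b, c, d, e}): φ is false.
  e (successors {a, b, e, f}): φ is false.
  f (successors {d, e}): φ is false.
For instance, at c:
  At c: []r is false, <>p & ~<>[]<>p is false, so []r | (<>p & ~<>[]<>p) is false.
    At c: []r requires r at every successor {a}.
      r fails at a, so []r is false at c.
    At c: <>p is false, ~<>[]<>p is false, so <>p & ~<>[]<>p is false.
      At c: <>p requires p at some successor in {a}.
        At a: p is false.
      So <>p is false at c.
      At c: <>[]<>p is true, so ~<>[]<>p is false.
Satisfying worlds: none.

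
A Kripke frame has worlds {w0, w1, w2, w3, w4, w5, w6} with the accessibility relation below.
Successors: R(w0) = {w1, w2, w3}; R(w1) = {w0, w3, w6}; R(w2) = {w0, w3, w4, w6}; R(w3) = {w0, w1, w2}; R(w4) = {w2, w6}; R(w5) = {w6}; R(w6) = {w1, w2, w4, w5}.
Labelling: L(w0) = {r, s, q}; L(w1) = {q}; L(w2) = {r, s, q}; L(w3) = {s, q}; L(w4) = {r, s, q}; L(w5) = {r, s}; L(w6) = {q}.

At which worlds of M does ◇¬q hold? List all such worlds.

Let φ = ◇¬q. Evaluate φ at each world:
  w0 (successors {w1, w2, w3}): φ is false.
  w1 (successors {w0, w3, w6}): φ is false.
  w2 (successors {w0, w3, w4, w6}): φ is false.
  w3 (successors {w0, w1, w2}): φ is false.
  w4 (successors {w2, w6}): φ is false.
  w5 (successors {w6}): φ is false.
  w6 (successors {w1, w2, w4, w5}): φ is true.
For instance, at w6:
  At w6: ◇¬q requires ¬q at some successor in {w1, w2, w4, w5}.
    ¬q holds at w5, so ◇¬q is true at w6.
Satisfying worlds: {w6}

w6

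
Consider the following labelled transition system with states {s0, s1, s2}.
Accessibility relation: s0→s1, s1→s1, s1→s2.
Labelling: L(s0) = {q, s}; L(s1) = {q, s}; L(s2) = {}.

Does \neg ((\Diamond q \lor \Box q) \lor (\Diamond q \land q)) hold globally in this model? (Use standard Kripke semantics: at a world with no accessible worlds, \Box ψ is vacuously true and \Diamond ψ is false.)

No

Let φ = \neg ((\Diamond q \lor \Box q) \lor (\Diamond q \land q)). Evaluate φ at each world:
  s0 (successors {s1}): φ is false.
  s1 (successors {s1, s2}): φ is false.
  s2 (successors ∅): φ is false.
Detail at s0 (counterexample):
  At s0: (\Diamond q \lor \Box q) \lor (\Diamond q \land q) is true, so \neg ((\Diamond q \lor \Box q) \lor (\Diamond q \land q)) is false.
    At s0: \Diamond q \lor \Box q is true, \Diamond q \land q is true, so (\Diamond q \lor \Box q) \lor (\Diamond q \land q) is true.
      At s0: \Diamond q is true, \Box q is true, so \Diamond q \lor \Box q is true.
      At s0: \Diamond q is true, q is true, so \Diamond q \land q is true.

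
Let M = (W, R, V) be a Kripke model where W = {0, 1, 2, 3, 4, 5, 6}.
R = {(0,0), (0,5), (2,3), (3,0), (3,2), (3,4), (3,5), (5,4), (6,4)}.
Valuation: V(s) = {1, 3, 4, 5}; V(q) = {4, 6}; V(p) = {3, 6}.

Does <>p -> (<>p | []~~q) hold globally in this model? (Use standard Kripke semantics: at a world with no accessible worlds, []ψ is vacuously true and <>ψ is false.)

Yes

Let φ = <>p -> (<>p | []~~q). Evaluate φ at each world:
  0 (successors {0, 5}): φ is true.
  1 (successors ∅): φ is true.
  2 (successors {3}): φ is true.
  3 (successors {0, 2, 4, 5}): φ is true.
  4 (successors ∅): φ is true.
  5 (successors {4}): φ is true.
  6 (successors {4}): φ is true.
For instance, at 2:
  At 2: <>p is true, <>p | []~~q is true, so <>p -> (<>p | []~~q) is true.
    At 2: <>p requires p at some successor in {3}.
      p holds at 3, so <>p is true at 2.
    At 2: <>p is true, []~~q is false, so <>p | []~~q is true.
      At 2: <>p requires p at some successor in {3}.
        p holds at 3, so <>p is true at 2.
      At 2: []~~q requires ~~q at every successor {3}.
        ~~q fails at 3, so []~~q is false at 2.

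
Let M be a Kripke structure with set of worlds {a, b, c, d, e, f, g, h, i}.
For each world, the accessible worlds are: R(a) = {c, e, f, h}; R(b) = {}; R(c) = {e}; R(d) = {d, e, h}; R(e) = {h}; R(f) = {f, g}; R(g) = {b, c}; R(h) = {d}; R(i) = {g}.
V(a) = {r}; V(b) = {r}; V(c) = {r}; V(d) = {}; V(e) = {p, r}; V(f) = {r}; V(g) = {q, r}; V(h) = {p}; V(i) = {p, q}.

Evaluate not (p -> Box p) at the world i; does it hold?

Yes

Recall that Box ψ holds at a world iff ψ holds at every accessible world, and Dia ψ holds iff ψ holds at some accessible world.
At i: p -> Box p is false, so not (p -> Box p) is true.
  At i: p is true, Box p is false, so p -> Box p is false.
    At i: Box p requires p at every successor {g}.
      p fails at g, so Box p is false at i.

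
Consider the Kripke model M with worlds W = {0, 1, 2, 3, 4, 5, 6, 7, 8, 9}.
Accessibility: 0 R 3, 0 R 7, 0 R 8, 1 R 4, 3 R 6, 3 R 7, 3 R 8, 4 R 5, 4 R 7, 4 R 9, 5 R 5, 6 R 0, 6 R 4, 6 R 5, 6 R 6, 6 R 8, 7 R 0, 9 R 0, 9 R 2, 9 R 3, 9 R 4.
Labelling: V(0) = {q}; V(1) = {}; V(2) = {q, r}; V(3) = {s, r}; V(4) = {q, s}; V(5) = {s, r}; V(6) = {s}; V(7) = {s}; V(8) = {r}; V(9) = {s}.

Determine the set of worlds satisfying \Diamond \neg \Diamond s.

0, 3, 4, 6, 9

Let φ = \Diamond \neg \Diamond s. Evaluate φ at each world:
  0 (successors {3, 7, 8}): φ is true.
  1 (successors {4}): φ is false.
  2 (successors ∅): φ is false.
  3 (successors {6, 7, 8}): φ is true.
  4 (successors {5, 7, 9}): φ is true.
  5 (successors {5}): φ is false.
  6 (successors {0, 4, 5, 6, 8}): φ is true.
  7 (successors {0}): φ is false.
  8 (successors ∅): φ is false.
  9 (successors {0, 2, 3, 4}): φ is true.
For instance, at 3:
  At 3: \Diamond \neg \Diamond s requires \neg \Diamond s at some successor in {6, 7, 8}.
    \neg \Diamond s holds at 7, so \Diamond \neg \Diamond s is true at 3.
      At 7: \Diamond s is false, so \neg \Diamond s is true.
Satisfying worlds: {0, 3, 4, 6, 9}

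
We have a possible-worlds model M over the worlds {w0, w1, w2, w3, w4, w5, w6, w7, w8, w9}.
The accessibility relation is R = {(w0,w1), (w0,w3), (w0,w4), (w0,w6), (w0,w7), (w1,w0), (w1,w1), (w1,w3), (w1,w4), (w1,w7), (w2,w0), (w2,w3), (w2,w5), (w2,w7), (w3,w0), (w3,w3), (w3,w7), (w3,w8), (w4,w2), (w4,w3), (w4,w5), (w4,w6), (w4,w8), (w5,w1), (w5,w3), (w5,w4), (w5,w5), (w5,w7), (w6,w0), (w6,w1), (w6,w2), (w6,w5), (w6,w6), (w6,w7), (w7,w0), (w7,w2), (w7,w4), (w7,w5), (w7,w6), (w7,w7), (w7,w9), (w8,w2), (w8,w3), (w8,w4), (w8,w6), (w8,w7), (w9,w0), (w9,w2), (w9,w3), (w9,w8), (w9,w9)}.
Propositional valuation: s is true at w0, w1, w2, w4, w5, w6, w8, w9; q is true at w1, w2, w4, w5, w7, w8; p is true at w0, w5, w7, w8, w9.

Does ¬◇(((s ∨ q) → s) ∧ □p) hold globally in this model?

Yes

Let φ = ¬◇(((s ∨ q) → s) ∧ □p). Evaluate φ at each world:
  w0 (successors {w1, w3, w4, w6, w7}): φ is true.
  w1 (successors {w0, w1, w3, w4, w7}): φ is true.
  w2 (successors {w0, w3, w5, w7}): φ is true.
  w3 (successors {w0, w3, w7, w8}): φ is true.
  w4 (successors {w2, w3, w5, w6, w8}): φ is true.
  w5 (successors {w1, w3, w4, w5, w7}): φ is true.
  w6 (successors {w0, w1, w2, w5, w6, w7}): φ is true.
  w7 (successors {w0, w2, w4, w5, w6, w7, w9}): φ is true.
  w8 (successors {w2, w3, w4, w6, w7}): φ is true.
  w9 (successors {w0, w2, w3, w8, w9}): φ is true.
For instance, at w9:
  At w9: ◇(((s ∨ q) → s) ∧ □p) is false, so ¬◇(((s ∨ q) → s) ∧ □p) is true.
    At w9: ◇(((s ∨ q) → s) ∧ □p) requires ((s ∨ q) → s) ∧ □p at some successor in {w0, w2, w3, w8, w9}.
      At w0: ((s ∨ q) → s) ∧ □p is false.
      At w2: ((s ∨ q) → s) ∧ □p is false.
      At w3: ((s ∨ q) → s) ∧ □p is false.
      At w8: ((s ∨ q) → s) ∧ □p is false.
      At w9: ((s ∨ q) → s) ∧ □p is false.
    So ◇(((s ∨ q) → s) ∧ □p) is false at w9.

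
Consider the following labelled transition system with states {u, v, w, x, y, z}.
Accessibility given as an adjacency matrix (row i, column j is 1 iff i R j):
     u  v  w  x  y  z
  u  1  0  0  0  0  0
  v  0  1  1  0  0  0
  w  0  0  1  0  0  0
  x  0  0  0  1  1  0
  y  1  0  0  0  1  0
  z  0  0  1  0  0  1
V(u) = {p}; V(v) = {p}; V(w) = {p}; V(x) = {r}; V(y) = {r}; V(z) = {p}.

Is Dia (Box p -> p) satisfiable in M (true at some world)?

Yes

Recall that Box ψ holds at a world iff ψ holds at every accessible world, and Dia ψ holds iff ψ holds at some accessible world.
Let φ = Dia (Box p -> p). Evaluate φ at each world:
  u (successors {u}): φ is true.
  v (successors {v, w}): φ is true.
  w (successors {w}): φ is true.
  x (successors {x, y}): φ is true.
  y (successors {u, y}): φ is true.
  z (successors {w, z}): φ is true.
Detail at u (witness):
  At u: Dia (Box p -> p) requires Box p -> p at some successor in {u}.
    Box p -> p holds at u, so Dia (Box p -> p) is true at u.
      At u: Box p is true, p is true, so Box p -> p is true.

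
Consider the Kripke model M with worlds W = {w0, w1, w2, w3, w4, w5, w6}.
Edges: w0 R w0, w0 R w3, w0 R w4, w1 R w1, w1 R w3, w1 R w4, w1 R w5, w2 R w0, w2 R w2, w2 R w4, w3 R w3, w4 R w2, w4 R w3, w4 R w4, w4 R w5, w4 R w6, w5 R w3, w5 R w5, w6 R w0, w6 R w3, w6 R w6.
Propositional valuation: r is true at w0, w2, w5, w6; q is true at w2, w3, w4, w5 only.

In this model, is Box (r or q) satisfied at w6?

Yes

At w6: Box (r or q) requires r or q at every successor {w0, w3, w6}.
  At w0: r or q is true.
  At w3: r or q is true.
  At w6: r or q is true.
So Box (r or q) is true at w6.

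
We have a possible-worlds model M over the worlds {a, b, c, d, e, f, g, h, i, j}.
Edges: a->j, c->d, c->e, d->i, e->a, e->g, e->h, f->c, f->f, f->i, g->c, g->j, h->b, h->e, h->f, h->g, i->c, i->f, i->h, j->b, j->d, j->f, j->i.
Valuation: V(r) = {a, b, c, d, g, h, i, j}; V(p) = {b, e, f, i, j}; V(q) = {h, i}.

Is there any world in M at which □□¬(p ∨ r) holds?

Let φ = □□¬(p ∨ r). Evaluate φ at each world:
  a (successors {j}): φ is false.
  b (successors ∅): φ is true.
  c (successors {d, e}): φ is false.
  d (successors {i}): φ is false.
  e (successors {a, g, h}): φ is false.
  f (successors {c, f, i}): φ is false.
  g (successors {c, j}): φ is false.
  h (successors {b, e, f, g}): φ is false.
  i (successors {c, f, h}): φ is false.
  j (successors {b, d, f, i}): φ is false.
Detail at b (witness):
  At b: no accessible worlds, so □□¬(p ∨ r) holds vacuously.

Yes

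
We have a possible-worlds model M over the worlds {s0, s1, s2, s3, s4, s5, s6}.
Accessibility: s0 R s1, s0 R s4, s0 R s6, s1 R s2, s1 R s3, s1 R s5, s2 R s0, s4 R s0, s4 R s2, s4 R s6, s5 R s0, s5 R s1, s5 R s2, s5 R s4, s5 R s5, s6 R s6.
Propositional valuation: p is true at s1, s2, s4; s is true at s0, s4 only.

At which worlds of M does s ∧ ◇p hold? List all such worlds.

Let φ = s ∧ ◇p. Evaluate φ at each world:
  s0 (successors {s1, s4, s6}): φ is true.
  s1 (successors {s2, s3, s5}): φ is false.
  s2 (successors {s0}): φ is false.
  s3 (successors ∅): φ is false.
  s4 (successors {s0, s2, s6}): φ is true.
  s5 (successors {s0, s1, s2, s4, s5}): φ is false.
  s6 (successors {s6}): φ is false.
For instance, at s1:
  At s1: s is false, ◇p is true, so s ∧ ◇p is false.
    At s1: ◇p requires p at some successor in {s2, s3, s5}.
      p holds at s2, so ◇p is true at s1.
Satisfying worlds: {s0, s4}

s0, s4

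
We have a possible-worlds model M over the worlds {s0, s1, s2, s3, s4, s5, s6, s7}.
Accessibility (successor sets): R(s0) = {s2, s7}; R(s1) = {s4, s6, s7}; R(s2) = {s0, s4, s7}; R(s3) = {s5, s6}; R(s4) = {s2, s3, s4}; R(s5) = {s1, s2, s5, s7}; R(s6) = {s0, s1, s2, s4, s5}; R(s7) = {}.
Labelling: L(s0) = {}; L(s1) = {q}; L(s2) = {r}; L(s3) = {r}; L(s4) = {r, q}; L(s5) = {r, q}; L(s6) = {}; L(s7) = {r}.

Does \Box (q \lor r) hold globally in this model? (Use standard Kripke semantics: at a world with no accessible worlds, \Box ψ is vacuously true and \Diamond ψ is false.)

No

Let φ = \Box (q \lor r). Evaluate φ at each world:
  s0 (successors {s2, s7}): φ is true.
  s1 (successors {s4, s6, s7}): φ is false.
  s2 (successors {s0, s4, s7}): φ is false.
  s3 (successors {s5, s6}): φ is false.
  s4 (successors {s2, s3, s4}): φ is true.
  s5 (successors {s1, s2, s5, s7}): φ is true.
  s6 (successors {s0, s1, s2, s4, s5}): φ is false.
  s7 (successors ∅): φ is true.
Detail at s1 (counterexample):
  At s1: \Box (q \lor r) requires q \lor r at every successor {s4, s6, s7}.
    q \lor r fails at s6, so \Box (q \lor r) is false at s1.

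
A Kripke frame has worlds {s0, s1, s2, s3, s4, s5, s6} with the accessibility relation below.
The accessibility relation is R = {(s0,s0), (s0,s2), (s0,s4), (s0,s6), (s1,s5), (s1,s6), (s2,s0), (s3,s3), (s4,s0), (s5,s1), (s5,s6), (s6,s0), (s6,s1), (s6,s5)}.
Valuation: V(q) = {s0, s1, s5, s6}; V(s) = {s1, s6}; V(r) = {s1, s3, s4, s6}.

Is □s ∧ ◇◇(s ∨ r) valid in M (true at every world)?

Let φ = □s ∧ ◇◇(s ∨ r). Evaluate φ at each world:
  s0 (successors {s0, s2, s4, s6}): φ is false.
  s1 (successors {s5, s6}): φ is false.
  s2 (successors {s0}): φ is false.
  s3 (successors {s3}): φ is false.
  s4 (successors {s0}): φ is false.
  s5 (successors {s1, s6}): φ is true.
  s6 (successors {s0, s1, s5}): φ is false.
Detail at s0 (counterexample):
  At s0: □s is false, ◇◇(s ∨ r) is true, so □s ∧ ◇◇(s ∨ r) is false.
    At s0: □s requires s at every successor {s0, s2, s4, s6}.
      s fails at s0, so □s is false at s0.
    At s0: ◇◇(s ∨ r) requires ◇(s ∨ r) at some successor in {s0, s2, s4, s6}.
      ◇(s ∨ r) holds at s0, so ◇◇(s ∨ r) is true at s0.

No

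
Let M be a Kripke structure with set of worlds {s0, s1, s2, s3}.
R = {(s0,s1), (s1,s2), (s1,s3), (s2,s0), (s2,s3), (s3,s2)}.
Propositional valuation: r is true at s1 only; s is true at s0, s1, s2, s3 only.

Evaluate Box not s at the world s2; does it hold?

Recall that Box ψ holds at a world iff ψ holds at every accessible world, and Dia ψ holds iff ψ holds at some accessible world.
At s2: Box not s requires not s at every successor {s0, s3}.
  not s fails at s0, so Box not s is false at s2.

No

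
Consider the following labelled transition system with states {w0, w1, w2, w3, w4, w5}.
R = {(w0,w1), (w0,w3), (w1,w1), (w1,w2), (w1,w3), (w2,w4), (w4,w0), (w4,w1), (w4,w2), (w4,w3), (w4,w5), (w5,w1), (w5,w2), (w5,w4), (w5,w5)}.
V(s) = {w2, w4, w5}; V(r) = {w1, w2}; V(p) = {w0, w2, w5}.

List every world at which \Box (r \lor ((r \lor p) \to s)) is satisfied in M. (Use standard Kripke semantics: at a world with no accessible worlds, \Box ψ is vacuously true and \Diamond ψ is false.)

Let φ = \Box (r \lor ((r \lor p) \to s)). Evaluate φ at each world:
  w0 (successors {w1, w3}): φ is true.
  w1 (successors {w1, w2, w3}): φ is true.
  w2 (successors {w4}): φ is true.
  w3 (successors ∅): φ is true.
  w4 (successors {w0, w1, w2, w3, w5}): φ is false.
  w5 (successors {w1, w2, w4, w5}): φ is true.
For instance, at w2:
  At w2: \Box (r \lor ((r \lor p) \to s)) requires r \lor ((r \lor p) \to s) at every successor {w4}.
    At w4: r \lor ((r \lor p) \to s) is true.
  So \Box (r \lor ((r \lor p) \to s)) is true at w2.
Satisfying worlds: {w0, w1, w2, w3, w5}

w0, w1, w2, w3, w5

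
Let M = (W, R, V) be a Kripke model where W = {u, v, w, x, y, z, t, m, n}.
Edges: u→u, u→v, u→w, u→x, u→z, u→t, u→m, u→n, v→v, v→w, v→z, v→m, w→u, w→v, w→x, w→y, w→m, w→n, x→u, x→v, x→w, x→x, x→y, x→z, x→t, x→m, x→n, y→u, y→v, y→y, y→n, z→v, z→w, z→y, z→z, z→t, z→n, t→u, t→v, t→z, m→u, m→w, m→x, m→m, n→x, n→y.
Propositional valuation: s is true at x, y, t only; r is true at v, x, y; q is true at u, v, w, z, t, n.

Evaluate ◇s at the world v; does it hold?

At v: ◇s requires s at some successor in {v, w, z, m}.
  At v: s is false.
  At w: s is false.
  At z: s is false.
  At m: s is false.
So ◇s is false at v.

No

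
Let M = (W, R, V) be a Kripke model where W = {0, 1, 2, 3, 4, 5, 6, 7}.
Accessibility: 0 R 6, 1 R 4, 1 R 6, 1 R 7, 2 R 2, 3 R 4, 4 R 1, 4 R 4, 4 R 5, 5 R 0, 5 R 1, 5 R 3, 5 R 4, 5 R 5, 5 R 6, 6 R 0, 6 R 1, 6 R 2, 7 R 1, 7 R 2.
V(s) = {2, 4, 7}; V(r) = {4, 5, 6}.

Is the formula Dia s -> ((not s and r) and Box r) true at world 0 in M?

Yes

At 0: Dia s is false, (not s and r) and Box r is false, so Dia s -> ((not s and r) and Box r) is true.
  At 0: Dia s requires s at some successor in {6}.
    At 6: s is false.
  So Dia s is false at 0.
  At 0: not s and r is false, Box r is true, so (not s and r) and Box r is false.
    At 0: Box r requires r at every successor {6}.
      At 6: r is true.
    So Box r is true at 0.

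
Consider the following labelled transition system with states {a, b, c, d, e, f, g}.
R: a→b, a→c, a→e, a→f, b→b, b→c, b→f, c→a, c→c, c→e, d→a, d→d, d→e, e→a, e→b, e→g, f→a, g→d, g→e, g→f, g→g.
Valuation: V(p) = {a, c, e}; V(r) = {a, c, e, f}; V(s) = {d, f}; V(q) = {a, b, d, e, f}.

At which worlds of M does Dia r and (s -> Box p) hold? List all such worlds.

a, b, c, e, f, g

Let φ = Dia r and (s -> Box p). Evaluate φ at each world:
  a (successors {b, c, e, f}): φ is true.
  b (successors {b, c, f}): φ is true.
  c (successors {a, c, e}): φ is true.
  d (successors {a, d, e}): φ is false.
  e (successors {a, b, g}): φ is true.
  f (successors {a}): φ is true.
  g (successors {d, e, f, g}): φ is true.
For instance, at b:
  At b: Dia r is true, s -> Box p is true, so Dia r and (s -> Box p) is true.
    At b: Dia r requires r at some successor in {b, c, f}.
      r holds at c, so Dia r is true at b.
    At b: s is false, Box p is false, so s -> Box p is true.
      At b: Box p requires p at every successor {b, c, f}.
        p fails at b, so Box p is false at b.
Satisfying worlds: {a, b, c, e, f, g}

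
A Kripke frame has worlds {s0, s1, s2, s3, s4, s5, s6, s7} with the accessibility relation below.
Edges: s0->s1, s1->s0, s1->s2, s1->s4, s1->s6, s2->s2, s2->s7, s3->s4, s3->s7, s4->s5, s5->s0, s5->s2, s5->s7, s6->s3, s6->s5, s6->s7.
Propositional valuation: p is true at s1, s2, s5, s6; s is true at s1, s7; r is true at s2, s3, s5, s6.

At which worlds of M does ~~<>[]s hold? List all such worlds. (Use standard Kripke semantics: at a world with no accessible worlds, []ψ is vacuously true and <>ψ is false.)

Let φ = ~~<>[]s. Evaluate φ at each world:
  s0 (successors {s1}): φ is false.
  s1 (successors {s0, s2, s4, s6}): φ is true.
  s2 (successors {s2, s7}): φ is true.
  s3 (successors {s4, s7}): φ is true.
  s4 (successors {s5}): φ is false.
  s5 (successors {s0, s2, s7}): φ is true.
  s6 (successors {s3, s5, s7}): φ is true.
  s7 (successors ∅): φ is false.
For instance, at s3:
  At s3: ~<>[]s is false, so ~~<>[]s is true.
    At s3: <>[]s is true, so ~<>[]s is false.
      At s3: <>[]s requires []s at some successor in {s4, s7}.
        []s holds at s7, so <>[]s is true at s3.
Satisfying worlds: {s1, s2, s3, s5, s6}

s1, s2, s3, s5, s6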